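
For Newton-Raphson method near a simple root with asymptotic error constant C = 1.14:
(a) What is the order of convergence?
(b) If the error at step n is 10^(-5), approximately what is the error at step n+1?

(a) Newton-Raphson has quadratic (order 2) convergence near simple roots.
    This means |e_{n+1}| ≈ C|e_n|².

(b) With |e_n| = 10^(-5) and C = 1.14:
    |e_{n+1}| ≈ 1.14 × (10^(-5))² = 1.14 × 10^(-10)

(a) 2 (quadratic); (b) |e_{n+1}| ≈ 1.140e-10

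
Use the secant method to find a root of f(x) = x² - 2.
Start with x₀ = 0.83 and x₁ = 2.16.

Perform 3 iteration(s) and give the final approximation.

f(x) = x² - 2
x₀ = 0.83, x₁ = 2.16

Secant formula: x_{n+1} = x_n - f(x_n)(x_n - x_{n-1})/(f(x_n) - f(x_{n-1}))

Iteration 1:
  f(0.830000) = -1.311100
  f(2.160000) = 2.665600
  x_2 = 2.160000 - 2.665600×(2.160000 - 0.830000)/(2.665600 - (-1.311100))
       = 1.268495
Iteration 2:
  f(2.160000) = 2.665600
  f(1.268495) = -0.390920
  x_3 = 1.268495 - (-0.390920)×(1.268495 - 2.160000)/(-0.390920 - 2.665600)
       = 1.382516
Iteration 3:
  f(1.268495) = -0.390920
  f(1.382516) = -0.088650
  x_4 = 1.382516 - (-0.088650)×(1.382516 - 1.268495)/(-0.088650 - (-0.390920))
       = 1.415956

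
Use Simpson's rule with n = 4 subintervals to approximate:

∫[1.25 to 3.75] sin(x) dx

f(x) = sin(x)
a = 1.25, b = 3.75, n = 4
h = (b - a)/n = 0.625000

Simpson's rule: (h/3)[f(x₀) + 4f(x₁) + 2f(x₂) + ... + f(xₙ)]

x_0 = 1.2500, f(x_0) = 0.948985, coefficient = 1
x_1 = 1.8750, f(x_1) = 0.954086, coefficient = 4
x_2 = 2.5000, f(x_2) = 0.598472, coefficient = 2
x_3 = 3.1250, f(x_3) = 0.016592, coefficient = 4
x_4 = 3.7500, f(x_4) = -0.571561, coefficient = 1

I ≈ (0.625000/3) × 5.457078 = 1.136891
Exact value: 1.135882
Error: 0.001010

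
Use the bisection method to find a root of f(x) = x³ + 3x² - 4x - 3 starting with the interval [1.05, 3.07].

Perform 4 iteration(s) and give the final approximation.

f(x) = x³ + 3x² - 4x - 3
Initial interval: [1.05, 3.07]

Iteration 1:
  c_1 = (1.050000 + 3.070000)/2 = 2.060000
  f(c_1) = f(2.060000) = 10.232616
  f(a) × f(c) < 0, new interval: [1.050000, 2.060000]
Iteration 2:
  c_2 = (1.050000 + 2.060000)/2 = 1.555000
  f(c_2) = f(1.555000) = 1.794104
  f(a) × f(c) < 0, new interval: [1.050000, 1.555000]
Iteration 3:
  c_3 = (1.050000 + 1.555000)/2 = 1.302500
  f(c_3) = f(1.302500) = -0.910782
  f(a) × f(c) ≥ 0, new interval: [1.302500, 1.555000]
Iteration 4:
  c_4 = (1.302500 + 1.555000)/2 = 1.428750
  f(c_4) = f(1.428750) = 0.325525
  f(a) × f(c) < 0, new interval: [1.302500, 1.428750]

After 4 iteration(s), the approximation is c_4 = 1.428750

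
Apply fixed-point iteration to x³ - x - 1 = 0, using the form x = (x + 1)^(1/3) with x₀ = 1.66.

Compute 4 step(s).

Equation: x³ - x - 1 = 0
Fixed-point form: x = (x + 1)^(1/3)
x₀ = 1.66

x_1 = g(1.660000) = 1.385566
x_2 = g(1.385566) = 1.336176
x_3 = g(1.336176) = 1.326891
x_4 = g(1.326891) = 1.325131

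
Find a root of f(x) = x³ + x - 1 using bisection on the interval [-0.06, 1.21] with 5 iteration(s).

f(x) = x³ + x - 1
Initial interval: [-0.06, 1.21]

Iteration 1:
  c_1 = (-0.060000 + 1.210000)/2 = 0.575000
  f(c_1) = f(0.575000) = -0.234891
  f(a) × f(c) ≥ 0, new interval: [0.575000, 1.210000]
Iteration 2:
  c_2 = (0.575000 + 1.210000)/2 = 0.892500
  f(c_2) = f(0.892500) = 0.603426
  f(a) × f(c) < 0, new interval: [0.575000, 0.892500]
Iteration 3:
  c_3 = (0.575000 + 0.892500)/2 = 0.733750
  f(c_3) = f(0.733750) = 0.128793
  f(a) × f(c) < 0, new interval: [0.575000, 0.733750]
Iteration 4:
  c_4 = (0.575000 + 0.733750)/2 = 0.654375
  f(c_4) = f(0.654375) = -0.065417
  f(a) × f(c) ≥ 0, new interval: [0.654375, 0.733750]
Iteration 5:
  c_5 = (0.654375 + 0.733750)/2 = 0.694062
  f(c_5) = f(0.694062) = 0.028408
  f(a) × f(c) < 0, new interval: [0.654375, 0.694062]

After 5 iteration(s), the approximation is c_5 = 0.694062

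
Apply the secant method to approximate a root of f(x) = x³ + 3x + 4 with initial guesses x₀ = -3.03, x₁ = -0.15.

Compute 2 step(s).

f(x) = x³ + 3x + 4
x₀ = -3.03, x₁ = -0.15

Secant formula: x_{n+1} = x_n - f(x_n)(x_n - x_{n-1})/(f(x_n) - f(x_{n-1}))

Iteration 1:
  f(-3.030000) = -32.908127
  f(-0.150000) = 3.546625
  x_2 = -0.150000 - 3.546625×(-0.150000 - (-3.030000))/(3.546625 - (-32.908127))
       = -0.430191
Iteration 2:
  f(-0.150000) = 3.546625
  f(-0.430191) = 2.629815
  x_3 = -0.430191 - 2.629815×(-0.430191 - (-0.150000))/(2.629815 - 3.546625)
       = -1.233901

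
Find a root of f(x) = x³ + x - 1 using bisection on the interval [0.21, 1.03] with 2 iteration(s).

f(x) = x³ + x - 1
Initial interval: [0.21, 1.03]

Iteration 1:
  c_1 = (0.210000 + 1.030000)/2 = 0.620000
  f(c_1) = f(0.620000) = -0.141672
  f(a) × f(c) ≥ 0, new interval: [0.620000, 1.030000]
Iteration 2:
  c_2 = (0.620000 + 1.030000)/2 = 0.825000
  f(c_2) = f(0.825000) = 0.386516
  f(a) × f(c) < 0, new interval: [0.620000, 0.825000]

After 2 iteration(s), the approximation is c_2 = 0.825000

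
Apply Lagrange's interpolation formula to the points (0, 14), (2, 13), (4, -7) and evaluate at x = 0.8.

Lagrange interpolation formula:
P(x) = Σ yᵢ × Lᵢ(x)
where Lᵢ(x) = Π_{j≠i} (x - xⱼ)/(xᵢ - xⱼ)

L_0(0.8) = (0.8 - 2)/(0 - 2) × (0.8 - 4)/(0 - 4) = 0.480000
L_1(0.8) = (0.8 - 0)/(2 - 0) × (0.8 - 4)/(2 - 4) = 0.640000
L_2(0.8) = (0.8 - 0)/(4 - 0) × (0.8 - 2)/(4 - 2) = -0.120000

P(0.8) = 14×L_0(0.8) + 13×L_1(0.8) + (-7)×L_2(0.8)
P(0.8) = 15.880000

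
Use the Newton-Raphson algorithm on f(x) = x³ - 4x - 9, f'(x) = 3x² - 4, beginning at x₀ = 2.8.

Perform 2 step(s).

f(x) = x³ - 4x - 9
f'(x) = 3x² - 4
x₀ = 2.8

Newton-Raphson formula: x_{n+1} = x_n - f(x_n)/f'(x_n)

Iteration 1:
  f(2.800000) = 1.752000
  f'(2.800000) = 19.520000
  x_1 = 2.800000 - 1.752000/19.520000 = 2.710246
Iteration 2:
  f(2.710246) = 0.066946
  f'(2.710246) = 18.036299
  x_2 = 2.710246 - 0.066946/18.036299 = 2.706534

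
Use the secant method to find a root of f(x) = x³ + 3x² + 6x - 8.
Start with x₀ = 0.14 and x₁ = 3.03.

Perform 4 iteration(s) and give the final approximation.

f(x) = x³ + 3x² + 6x - 8
x₀ = 0.14, x₁ = 3.03

Secant formula: x_{n+1} = x_n - f(x_n)(x_n - x_{n-1})/(f(x_n) - f(x_{n-1}))

Iteration 1:
  f(0.140000) = -7.098456
  f(3.030000) = 65.540827
  x_2 = 3.030000 - 65.540827×(3.030000 - 0.140000)/(65.540827 - (-7.098456))
       = 0.422417
Iteration 2:
  f(3.030000) = 65.540827
  f(0.422417) = -4.854819
  x_3 = 0.422417 - (-4.854819)×(0.422417 - 3.030000)/(-4.854819 - 65.540827)
       = 0.602248
Iteration 3:
  f(0.422417) = -4.854819
  f(0.602248) = -3.079968
  x_4 = 0.602248 - (-3.079968)×(0.602248 - 0.422417)/(-3.079968 - (-4.854819))
       = 0.914316
Iteration 4:
  f(0.602248) = -3.079968
  f(0.914316) = 0.758165
  x_5 = 0.914316 - 0.758165×(0.914316 - 0.602248)/(0.758165 - (-3.079968))
       = 0.852672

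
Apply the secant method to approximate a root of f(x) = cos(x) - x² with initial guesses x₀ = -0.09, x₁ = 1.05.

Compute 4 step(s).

f(x) = cos(x) - x²
x₀ = -0.09, x₁ = 1.05

Secant formula: x_{n+1} = x_n - f(x_n)(x_n - x_{n-1})/(f(x_n) - f(x_{n-1}))

Iteration 1:
  f(-0.090000) = 0.987853
  f(1.050000) = -0.604929
  x_2 = 1.050000 - (-0.604929)×(1.050000 - (-0.090000))/(-0.604929 - 0.987853)
       = 0.617035
Iteration 2:
  f(1.050000) = -0.604929
  f(0.617035) = 0.434866
  x_3 = 0.617035 - 0.434866×(0.617035 - 1.050000)/(0.434866 - (-0.604929))
       = 0.798111
Iteration 3:
  f(0.617035) = 0.434866
  f(0.798111) = 0.061080
  x_4 = 0.798111 - 0.061080×(0.798111 - 0.617035)/(0.061080 - 0.434866)
       = 0.827700
Iteration 4:
  f(0.798111) = 0.061080
  f(0.827700) = -0.008517
  x_5 = 0.827700 - (-0.008517)×(0.827700 - 0.798111)/(-0.008517 - 0.061080)
       = 0.824079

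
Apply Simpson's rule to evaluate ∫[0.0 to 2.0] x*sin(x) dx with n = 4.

f(x) = x*sin(x)
a = 0.0, b = 2.0, n = 4
h = (b - a)/n = 0.500000

Simpson's rule: (h/3)[f(x₀) + 4f(x₁) + 2f(x₂) + ... + f(xₙ)]

x_0 = 0.0000, f(x_0) = 0.000000, coefficient = 1
x_1 = 0.5000, f(x_1) = 0.239713, coefficient = 4
x_2 = 1.0000, f(x_2) = 0.841471, coefficient = 2
x_3 = 1.5000, f(x_3) = 1.496242, coefficient = 4
x_4 = 2.0000, f(x_4) = 1.818595, coefficient = 1

I ≈ (0.500000/3) × 10.445358 = 1.740893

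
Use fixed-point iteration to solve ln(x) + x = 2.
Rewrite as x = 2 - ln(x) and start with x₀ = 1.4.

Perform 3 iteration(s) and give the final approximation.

Equation: ln(x) + x = 2
Fixed-point form: x = 2 - ln(x)
x₀ = 1.4

x_1 = g(1.400000) = 1.663528
x_2 = g(1.663528) = 1.491059
x_3 = g(1.491059) = 1.600513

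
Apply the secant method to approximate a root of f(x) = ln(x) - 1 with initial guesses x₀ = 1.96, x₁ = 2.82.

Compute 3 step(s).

f(x) = ln(x) - 1
x₀ = 1.96, x₁ = 2.82

Secant formula: x_{n+1} = x_n - f(x_n)(x_n - x_{n-1})/(f(x_n) - f(x_{n-1}))

Iteration 1:
  f(1.960000) = -0.327056
  f(2.820000) = 0.036737
  x_2 = 2.820000 - 0.036737×(2.820000 - 1.960000)/(0.036737 - (-0.327056))
       = 2.733155
Iteration 2:
  f(2.820000) = 0.036737
  f(2.733155) = 0.005456
  x_3 = 2.733155 - 0.005456×(2.733155 - 2.820000)/(0.005456 - 0.036737)
       = 2.718006
Iteration 3:
  f(2.733155) = 0.005456
  f(2.718006) = -0.000102
  x_4 = 2.718006 - (-0.000102)×(2.718006 - 2.733155)/(-0.000102 - 0.005456)
       = 2.718283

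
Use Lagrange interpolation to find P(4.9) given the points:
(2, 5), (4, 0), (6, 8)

Lagrange interpolation formula:
P(x) = Σ yᵢ × Lᵢ(x)
where Lᵢ(x) = Π_{j≠i} (x - xⱼ)/(xᵢ - xⱼ)

L_0(4.9) = (4.9 - 4)/(2 - 4) × (4.9 - 6)/(2 - 6) = -0.123750
L_1(4.9) = (4.9 - 2)/(4 - 2) × (4.9 - 6)/(4 - 6) = 0.797500
L_2(4.9) = (4.9 - 2)/(6 - 2) × (4.9 - 4)/(6 - 4) = 0.326250

P(4.9) = 5×L_0(4.9) + 0×L_1(4.9) + 8×L_2(4.9)
P(4.9) = 1.991250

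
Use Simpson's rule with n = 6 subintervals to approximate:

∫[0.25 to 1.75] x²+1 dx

f(x) = x²+1
a = 0.25, b = 1.75, n = 6
h = (b - a)/n = 0.250000

Simpson's rule: (h/3)[f(x₀) + 4f(x₁) + 2f(x₂) + ... + f(xₙ)]

x_0 = 0.2500, f(x_0) = 1.062500, coefficient = 1
x_1 = 0.5000, f(x_1) = 1.250000, coefficient = 4
x_2 = 0.7500, f(x_2) = 1.562500, coefficient = 2
x_3 = 1.0000, f(x_3) = 2.000000, coefficient = 4
x_4 = 1.2500, f(x_4) = 2.562500, coefficient = 2
x_5 = 1.5000, f(x_5) = 3.250000, coefficient = 4
x_6 = 1.7500, f(x_6) = 4.062500, coefficient = 1

I ≈ (0.250000/3) × 39.375000 = 3.281250
Exact value: 3.281250
Error: 0.000000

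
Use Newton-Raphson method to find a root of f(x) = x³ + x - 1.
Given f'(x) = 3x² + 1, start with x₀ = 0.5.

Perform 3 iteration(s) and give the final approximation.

f(x) = x³ + x - 1
f'(x) = 3x² + 1
x₀ = 0.5

Newton-Raphson formula: x_{n+1} = x_n - f(x_n)/f'(x_n)

Iteration 1:
  f(0.500000) = -0.375000
  f'(0.500000) = 1.750000
  x_1 = 0.500000 - (-0.375000)/1.750000 = 0.714286
Iteration 2:
  f(0.714286) = 0.078717
  f'(0.714286) = 2.530612
  x_2 = 0.714286 - 0.078717/2.530612 = 0.683180
Iteration 3:
  f(0.683180) = 0.002043
  f'(0.683180) = 2.400204
  x_3 = 0.683180 - 0.002043/2.400204 = 0.682328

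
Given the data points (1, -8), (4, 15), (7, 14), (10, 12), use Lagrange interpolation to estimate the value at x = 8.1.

Lagrange interpolation formula:
P(x) = Σ yᵢ × Lᵢ(x)
where Lᵢ(x) = Π_{j≠i} (x - xⱼ)/(xᵢ - xⱼ)

L_0(8.1) = (8.1 - 4)/(1 - 4) × (8.1 - 7)/(1 - 7) × (8.1 - 10)/(1 - 10) = 0.052895
L_1(8.1) = (8.1 - 1)/(4 - 1) × (8.1 - 7)/(4 - 7) × (8.1 - 10)/(4 - 10) = -0.274796
L_2(8.1) = (8.1 - 1)/(7 - 1) × (8.1 - 4)/(7 - 4) × (8.1 - 10)/(7 - 10) = 1.024241
L_3(8.1) = (8.1 - 1)/(10 - 1) × (8.1 - 4)/(10 - 4) × (8.1 - 7)/(10 - 7) = 0.197660

P(8.1) = (-8)×L_0(8.1) + 15×L_1(8.1) + 14×L_2(8.1) + 12×L_3(8.1)
P(8.1) = 12.166191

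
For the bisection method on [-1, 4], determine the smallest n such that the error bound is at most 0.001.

We need (b-a)/2^n ≤ 0.001
(4 - (-1))/2^n ≤ 0.001
5/2^n ≤ 0.001
2^n ≥ 5000
n ≥ log₂(5000) = 12.29
n ≥ 13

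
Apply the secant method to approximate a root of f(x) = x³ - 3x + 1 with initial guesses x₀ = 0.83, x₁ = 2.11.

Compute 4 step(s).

f(x) = x³ - 3x + 1
x₀ = 0.83, x₁ = 2.11

Secant formula: x_{n+1} = x_n - f(x_n)(x_n - x_{n-1})/(f(x_n) - f(x_{n-1}))

Iteration 1:
  f(0.830000) = -0.918213
  f(2.110000) = 4.063931
  x_2 = 2.110000 - 4.063931×(2.110000 - 0.830000)/(4.063931 - (-0.918213))
       = 1.065905
Iteration 2:
  f(2.110000) = 4.063931
  f(1.065905) = -0.986683
  x_3 = 1.065905 - (-0.986683)×(1.065905 - 2.110000)/(-0.986683 - 4.063931)
       = 1.269878
Iteration 3:
  f(1.065905) = -0.986683
  f(1.269878) = -0.761840
  x_4 = 1.269878 - (-0.761840)×(1.269878 - 1.065905)/(-0.761840 - (-0.986683))
       = 1.961007
Iteration 4:
  f(1.269878) = -0.761840
  f(1.961007) = 2.658122
  x_5 = 1.961007 - 2.658122×(1.961007 - 1.269878)/(2.658122 - (-0.761840))
       = 1.423836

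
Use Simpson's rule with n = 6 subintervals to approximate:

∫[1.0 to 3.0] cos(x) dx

f(x) = cos(x)
a = 1.0, b = 3.0, n = 6
h = (b - a)/n = 0.333333

Simpson's rule: (h/3)[f(x₀) + 4f(x₁) + 2f(x₂) + ... + f(xₙ)]

x_0 = 1.0000, f(x_0) = 0.540302, coefficient = 1
x_1 = 1.3333, f(x_1) = 0.235238, coefficient = 4
x_2 = 1.6667, f(x_2) = -0.095724, coefficient = 2
x_3 = 2.0000, f(x_3) = -0.416147, coefficient = 4
x_4 = 2.3333, f(x_4) = -0.690758, coefficient = 2
x_5 = 2.6667, f(x_5) = -0.889327, coefficient = 4
x_6 = 3.0000, f(x_6) = -0.989992, coefficient = 1

I ≈ (0.333333/3) × -6.303597 = -0.700400
Exact value: -0.700351
Error: 0.000049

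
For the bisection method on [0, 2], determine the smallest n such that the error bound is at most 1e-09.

We need (b-a)/2^n ≤ 1e-09
(2 - 0)/2^n ≤ 1e-09
2/2^n ≤ 1e-09
2^n ≥ 2000000000
n ≥ log₂(2000000000) = 30.90
n ≥ 31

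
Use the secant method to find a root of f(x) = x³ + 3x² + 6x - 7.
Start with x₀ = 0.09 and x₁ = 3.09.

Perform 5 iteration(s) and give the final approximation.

f(x) = x³ + 3x² + 6x - 7
x₀ = 0.09, x₁ = 3.09

Secant formula: x_{n+1} = x_n - f(x_n)(x_n - x_{n-1})/(f(x_n) - f(x_{n-1}))

Iteration 1:
  f(0.090000) = -6.434971
  f(3.090000) = 69.687929
  x_2 = 3.090000 - 69.687929×(3.090000 - 0.090000)/(69.687929 - (-6.434971))
       = 0.343602
Iteration 2:
  f(3.090000) = 69.687929
  f(0.343602) = -4.543635
  x_3 = 0.343602 - (-4.543635)×(0.343602 - 3.090000)/(-4.543635 - 69.687929)
       = 0.511706
Iteration 3:
  f(0.343602) = -4.543635
  f(0.511706) = -3.010248
  x_4 = 0.511706 - (-3.010248)×(0.511706 - 0.343602)/(-3.010248 - (-4.543635))
       = 0.841717
Iteration 4:
  f(0.511706) = -3.010248
  f(0.841717) = 0.772114
  x_5 = 0.841717 - 0.772114×(0.841717 - 0.511706)/(0.772114 - (-3.010248))
       = 0.774350
Iteration 5:
  f(0.841717) = 0.772114
  f(0.774350) = -0.090729
  x_6 = 0.774350 - (-0.090729)×(0.774350 - 0.841717)/(-0.090729 - 0.772114)
       = 0.781434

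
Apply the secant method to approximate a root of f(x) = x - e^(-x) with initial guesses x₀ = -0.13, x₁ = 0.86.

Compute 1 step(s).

f(x) = x - e^(-x)
x₀ = -0.13, x₁ = 0.86

Secant formula: x_{n+1} = x_n - f(x_n)(x_n - x_{n-1})/(f(x_n) - f(x_{n-1}))

Iteration 1:
  f(-0.130000) = -1.268828
  f(0.860000) = 0.436838
  x_2 = 0.860000 - 0.436838×(0.860000 - (-0.130000))/(0.436838 - (-1.268828))
       = 0.606451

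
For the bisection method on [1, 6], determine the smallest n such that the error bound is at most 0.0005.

We need (b-a)/2^n ≤ 0.0005
(6 - 1)/2^n ≤ 0.0005
5/2^n ≤ 0.0005
2^n ≥ 10000
n ≥ log₂(10000) = 13.29
n ≥ 14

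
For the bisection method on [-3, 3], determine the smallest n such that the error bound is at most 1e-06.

We need (b-a)/2^n ≤ 1e-06
(3 - (-3))/2^n ≤ 1e-06
6/2^n ≤ 1e-06
2^n ≥ 6000000
n ≥ log₂(6000000) = 22.52
n ≥ 23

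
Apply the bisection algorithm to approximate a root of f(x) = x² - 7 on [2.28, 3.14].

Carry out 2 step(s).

f(x) = x² - 7
Initial interval: [2.28, 3.14]

Iteration 1:
  c_1 = (2.280000 + 3.140000)/2 = 2.710000
  f(c_1) = f(2.710000) = 0.344100
  f(a) × f(c) < 0, new interval: [2.280000, 2.710000]
Iteration 2:
  c_2 = (2.280000 + 2.710000)/2 = 2.495000
  f(c_2) = f(2.495000) = -0.774975
  f(a) × f(c) ≥ 0, new interval: [2.495000, 2.710000]

After 2 iteration(s), the approximation is c_2 = 2.495000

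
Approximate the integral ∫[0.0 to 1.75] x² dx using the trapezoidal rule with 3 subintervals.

f(x) = x²
a = 0.0, b = 1.75, n = 3
h = (b - a)/n = 0.583333

Trapezoidal rule: (h/2)[f(x₀) + 2f(x₁) + 2f(x₂) + ... + f(xₙ)]

x_0 = 0.0000, f(x_0) = 0.000000, coefficient = 1
x_1 = 0.5833, f(x_1) = 0.340278, coefficient = 2
x_2 = 1.1667, f(x_2) = 1.361111, coefficient = 2
x_3 = 1.7500, f(x_3) = 3.062500, coefficient = 1

I ≈ (0.583333/2) × 6.465278 = 1.885706
Exact value: 1.786458
Error: 0.099248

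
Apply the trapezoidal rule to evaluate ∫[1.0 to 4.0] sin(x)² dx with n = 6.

f(x) = sin(x)²
a = 1.0, b = 4.0, n = 6
h = (b - a)/n = 0.500000

Trapezoidal rule: (h/2)[f(x₀) + 2f(x₁) + 2f(x₂) + ... + f(xₙ)]

x_0 = 1.0000, f(x_0) = 0.708073, coefficient = 1
x_1 = 1.5000, f(x_1) = 0.994996, coefficient = 2
x_2 = 2.0000, f(x_2) = 0.826822, coefficient = 2
x_3 = 2.5000, f(x_3) = 0.358169, coefficient = 2
x_4 = 3.0000, f(x_4) = 0.019915, coefficient = 2
x_5 = 3.5000, f(x_5) = 0.123049, coefficient = 2
x_6 = 4.0000, f(x_6) = 0.572750, coefficient = 1

I ≈ (0.500000/2) × 5.926725 = 1.481681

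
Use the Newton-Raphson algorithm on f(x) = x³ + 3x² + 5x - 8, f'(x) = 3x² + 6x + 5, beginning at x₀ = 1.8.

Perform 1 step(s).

f(x) = x³ + 3x² + 5x - 8
f'(x) = 3x² + 6x + 5
x₀ = 1.8

Newton-Raphson formula: x_{n+1} = x_n - f(x_n)/f'(x_n)

Iteration 1:
  f(1.800000) = 16.552000
  f'(1.800000) = 25.520000
  x_1 = 1.800000 - 16.552000/25.520000 = 1.151411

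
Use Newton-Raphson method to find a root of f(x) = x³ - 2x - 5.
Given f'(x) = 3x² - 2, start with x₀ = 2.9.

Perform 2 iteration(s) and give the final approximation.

f(x) = x³ - 2x - 5
f'(x) = 3x² - 2
x₀ = 2.9

Newton-Raphson formula: x_{n+1} = x_n - f(x_n)/f'(x_n)

Iteration 1:
  f(2.900000) = 13.589000
  f'(2.900000) = 23.230000
  x_1 = 2.900000 - 13.589000/23.230000 = 2.315024
Iteration 2:
  f(2.315024) = 2.776939
  f'(2.315024) = 14.078004
  x_2 = 2.315024 - 2.776939/14.078004 = 2.117770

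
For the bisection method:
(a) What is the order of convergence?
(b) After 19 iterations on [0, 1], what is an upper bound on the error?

(a) Bisection has linear (order 1) convergence; the error is halved each step.

(b) Error bound = (b-a)/2^n = (1 - 0)/2^{19}
    = 1/2^{19}

(a) 1 (linear); (b) error ≤ 1.91e-06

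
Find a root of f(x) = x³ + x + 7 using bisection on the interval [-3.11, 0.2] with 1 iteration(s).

f(x) = x³ + x + 7
Initial interval: [-3.11, 0.2]

Iteration 1:
  c_1 = (-3.110000 + 0.200000)/2 = -1.455000
  f(c_1) = f(-1.455000) = 2.464729
  f(a) × f(c) < 0, new interval: [-3.110000, -1.455000]

After 1 iteration(s), the approximation is c_1 = -1.455000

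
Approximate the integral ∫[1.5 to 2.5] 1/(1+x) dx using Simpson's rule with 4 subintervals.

f(x) = 1/(1+x)
a = 1.5, b = 2.5, n = 4
h = (b - a)/n = 0.250000

Simpson's rule: (h/3)[f(x₀) + 4f(x₁) + 2f(x₂) + ... + f(xₙ)]

x_0 = 1.5000, f(x_0) = 0.400000, coefficient = 1
x_1 = 1.7500, f(x_1) = 0.363636, coefficient = 4
x_2 = 2.0000, f(x_2) = 0.333333, coefficient = 2
x_3 = 2.2500, f(x_3) = 0.307692, coefficient = 4
x_4 = 2.5000, f(x_4) = 0.285714, coefficient = 1

I ≈ (0.250000/3) × 4.037696 = 0.336475
Exact value: 0.336472
Error: 0.000002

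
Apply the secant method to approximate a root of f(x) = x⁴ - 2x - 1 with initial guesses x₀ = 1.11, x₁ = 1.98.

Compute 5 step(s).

f(x) = x⁴ - 2x - 1
x₀ = 1.11, x₁ = 1.98

Secant formula: x_{n+1} = x_n - f(x_n)(x_n - x_{n-1})/(f(x_n) - f(x_{n-1}))

Iteration 1:
  f(1.110000) = -1.701930
  f(1.980000) = 10.409536
  x_2 = 1.980000 - 10.409536×(1.980000 - 1.110000)/(10.409536 - (-1.701930))
       = 1.232254
Iteration 2:
  f(1.980000) = 10.409536
  f(1.232254) = -1.158816
  x_3 = 1.232254 - (-1.158816)×(1.232254 - 1.980000)/(-1.158816 - 10.409536)
       = 1.307157
Iteration 3:
  f(1.232254) = -1.158816
  f(1.307157) = -0.694798
  x_4 = 1.307157 - (-0.694798)×(1.307157 - 1.232254)/(-0.694798 - (-1.158816))
       = 1.419312
Iteration 4:
  f(1.307157) = -0.694798
  f(1.419312) = 0.219373
  x_5 = 1.419312 - 0.219373×(1.419312 - 1.307157)/(0.219373 - (-0.694798))
       = 1.392398
Iteration 5:
  f(1.419312) = 0.219373
  f(1.392398) = -0.025955
  x_6 = 1.392398 - (-0.025955)×(1.392398 - 1.419312)/(-0.025955 - 0.219373)
       = 1.395246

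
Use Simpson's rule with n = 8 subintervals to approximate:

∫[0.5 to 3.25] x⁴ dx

f(x) = x⁴
a = 0.5, b = 3.25, n = 8
h = (b - a)/n = 0.343750

Simpson's rule: (h/3)[f(x₀) + 4f(x₁) + 2f(x₂) + ... + f(xₙ)]

x_0 = 0.5000, f(x_0) = 0.062500, coefficient = 1
x_1 = 0.8438, f(x_1) = 0.506822, coefficient = 4
x_2 = 1.1875, f(x_2) = 1.988541, coefficient = 2
x_3 = 1.5312, f(x_3) = 5.497743, coefficient = 4
x_4 = 1.8750, f(x_4) = 12.359619, coefficient = 2
x_5 = 2.2188, f(x_5) = 24.234468, coefficient = 4
x_6 = 2.5625, f(x_6) = 43.117691, coefficient = 2
x_7 = 2.9062, f(x_7) = 71.339799, coefficient = 4
x_8 = 3.2500, f(x_8) = 111.566406, coefficient = 1

I ≈ (0.343750/3) × 632.875931 = 72.517034
Exact value: 72.511914
Error: 0.005120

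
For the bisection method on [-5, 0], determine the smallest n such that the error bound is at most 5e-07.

We need (b-a)/2^n ≤ 5e-07
(0 - (-5))/2^n ≤ 5e-07
5/2^n ≤ 5e-07
2^n ≥ 10000000
n ≥ log₂(10000000) = 23.25
n ≥ 24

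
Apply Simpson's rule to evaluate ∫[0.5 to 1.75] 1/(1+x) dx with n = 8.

f(x) = 1/(1+x)
a = 0.5, b = 1.75, n = 8
h = (b - a)/n = 0.156250

Simpson's rule: (h/3)[f(x₀) + 4f(x₁) + 2f(x₂) + ... + f(xₙ)]

x_0 = 0.5000, f(x_0) = 0.666667, coefficient = 1
x_1 = 0.6562, f(x_1) = 0.603774, coefficient = 4
x_2 = 0.8125, f(x_2) = 0.551724, coefficient = 2
x_3 = 0.9688, f(x_3) = 0.507937, coefficient = 4
x_4 = 1.1250, f(x_4) = 0.470588, coefficient = 2
x_5 = 1.2812, f(x_5) = 0.438356, coefficient = 4
x_6 = 1.4375, f(x_6) = 0.410256, coefficient = 2
x_7 = 1.5938, f(x_7) = 0.385542, coefficient = 4
x_8 = 1.7500, f(x_8) = 0.363636, coefficient = 1

I ≈ (0.156250/3) × 11.637874 = 0.606139
Exact value: 0.606136
Error: 0.000003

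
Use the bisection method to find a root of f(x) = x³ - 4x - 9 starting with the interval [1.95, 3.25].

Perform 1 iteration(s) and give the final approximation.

f(x) = x³ - 4x - 9
Initial interval: [1.95, 3.25]

Iteration 1:
  c_1 = (1.950000 + 3.250000)/2 = 2.600000
  f(c_1) = f(2.600000) = -1.824000
  f(a) × f(c) ≥ 0, new interval: [2.600000, 3.250000]

After 1 iteration(s), the approximation is c_1 = 2.600000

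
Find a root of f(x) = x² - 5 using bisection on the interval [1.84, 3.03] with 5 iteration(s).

f(x) = x² - 5
Initial interval: [1.84, 3.03]

Iteration 1:
  c_1 = (1.840000 + 3.030000)/2 = 2.435000
  f(c_1) = f(2.435000) = 0.929225
  f(a) × f(c) < 0, new interval: [1.840000, 2.435000]
Iteration 2:
  c_2 = (1.840000 + 2.435000)/2 = 2.137500
  f(c_2) = f(2.137500) = -0.431094
  f(a) × f(c) ≥ 0, new interval: [2.137500, 2.435000]
Iteration 3:
  c_3 = (2.137500 + 2.435000)/2 = 2.286250
  f(c_3) = f(2.286250) = 0.226939
  f(a) × f(c) < 0, new interval: [2.137500, 2.286250]
Iteration 4:
  c_4 = (2.137500 + 2.286250)/2 = 2.211875
  f(c_4) = f(2.211875) = -0.107609
  f(a) × f(c) ≥ 0, new interval: [2.211875, 2.286250]
Iteration 5:
  c_5 = (2.211875 + 2.286250)/2 = 2.249062
  f(c_5) = f(2.249062) = 0.058282
  f(a) × f(c) < 0, new interval: [2.211875, 2.249062]

After 5 iteration(s), the approximation is c_5 = 2.249062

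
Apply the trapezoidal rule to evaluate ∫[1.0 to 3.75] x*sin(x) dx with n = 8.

f(x) = x*sin(x)
a = 1.0, b = 3.75, n = 8
h = (b - a)/n = 0.343750

Trapezoidal rule: (h/2)[f(x₀) + 2f(x₁) + 2f(x₂) + ... + f(xₙ)]

x_0 = 1.0000, f(x_0) = 0.841471, coefficient = 1
x_1 = 1.3438, f(x_1) = 1.309263, coefficient = 2
x_2 = 1.6875, f(x_2) = 1.676021, coefficient = 2
x_3 = 2.0312, f(x_3) = 1.819697, coefficient = 2
x_4 = 2.3750, f(x_4) = 1.647502, coefficient = 2
x_5 = 2.7188, f(x_5) = 1.115651, coefficient = 2
x_6 = 3.0625, f(x_6) = 0.241969, coefficient = 2
x_7 = 3.4062, f(x_7) = -0.891002, coefficient = 2
x_8 = 3.7500, f(x_8) = -2.143355, coefficient = 1

I ≈ (0.343750/2) × 12.536320 = 2.154680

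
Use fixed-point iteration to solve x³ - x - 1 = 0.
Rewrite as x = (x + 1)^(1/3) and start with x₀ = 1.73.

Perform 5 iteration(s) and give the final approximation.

Equation: x³ - x - 1 = 0
Fixed-point form: x = (x + 1)^(1/3)
x₀ = 1.73

x_1 = g(1.730000) = 1.397615
x_2 = g(1.397615) = 1.338422
x_3 = g(1.338422) = 1.327316
x_4 = g(1.327316) = 1.325211
x_5 = g(1.325211) = 1.324812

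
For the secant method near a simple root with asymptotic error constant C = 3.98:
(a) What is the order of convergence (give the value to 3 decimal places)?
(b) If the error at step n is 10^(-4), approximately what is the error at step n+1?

(a) Secant method has superlinear convergence with order φ = (1+√5)/2 ≈ 1.618.
    This means |e_{n+1}| ≈ C|e_n|^1.618.

(b) With |e_n| = 10^(-4) and C = 3.98:
    |e_{n+1}| ≈ 3.98 × (10^(-4))^1.618 = 3.98 × 10^(-6.47)

(a) ≈ 1.618 (golden ratio); (b) |e_{n+1}| ≈ 1.342e-06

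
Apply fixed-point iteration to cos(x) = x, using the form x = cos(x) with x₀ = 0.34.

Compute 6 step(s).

Equation: cos(x) = x
Fixed-point form: x = cos(x)
x₀ = 0.34

x_1 = g(0.340000) = 0.942755
x_2 = g(0.942755) = 0.587561
x_3 = g(0.587561) = 0.832295
x_4 = g(0.832295) = 0.673180
x_5 = g(0.673180) = 0.781843
x_6 = g(0.781843) = 0.709616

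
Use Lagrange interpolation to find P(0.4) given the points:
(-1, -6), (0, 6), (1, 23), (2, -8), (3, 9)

Lagrange interpolation formula:
P(x) = Σ yᵢ × Lᵢ(x)
where Lᵢ(x) = Π_{j≠i} (x - xⱼ)/(xᵢ - xⱼ)

L_0(0.4) = (0.4 - 0)/(-1 - 0) × (0.4 - 1)/(-1 - 1) × (0.4 - 2)/(-1 - 2) × (0.4 - 3)/(-1 - 3) = -0.041600
L_1(0.4) = (0.4 - (-1))/(0 - (-1)) × (0.4 - 1)/(0 - 1) × (0.4 - 2)/(0 - 2) × (0.4 - 3)/(0 - 3) = 0.582400
L_2(0.4) = (0.4 - (-1))/(1 - (-1)) × (0.4 - 0)/(1 - 0) × (0.4 - 2)/(1 - 2) × (0.4 - 3)/(1 - 3) = 0.582400
L_3(0.4) = (0.4 - (-1))/(2 - (-1)) × (0.4 - 0)/(2 - 0) × (0.4 - 1)/(2 - 1) × (0.4 - 3)/(2 - 3) = -0.145600
L_4(0.4) = (0.4 - (-1))/(3 - (-1)) × (0.4 - 0)/(3 - 0) × (0.4 - 1)/(3 - 1) × (0.4 - 2)/(3 - 2) = 0.022400

P(0.4) = (-6)×L_0(0.4) + 6×L_1(0.4) + 23×L_2(0.4) + (-8)×L_3(0.4) + 9×L_4(0.4)
P(0.4) = 18.505600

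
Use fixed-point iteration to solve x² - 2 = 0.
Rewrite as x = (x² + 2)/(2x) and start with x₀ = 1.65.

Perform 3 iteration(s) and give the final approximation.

Equation: x² - 2 = 0
Fixed-point form: x = (x² + 2)/(2x)
x₀ = 1.65

x_1 = g(1.650000) = 1.431061
x_2 = g(1.431061) = 1.414313
x_3 = g(1.414313) = 1.414214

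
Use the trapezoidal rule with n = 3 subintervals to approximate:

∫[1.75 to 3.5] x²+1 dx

f(x) = x²+1
a = 1.75, b = 3.5, n = 3
h = (b - a)/n = 0.583333

Trapezoidal rule: (h/2)[f(x₀) + 2f(x₁) + 2f(x₂) + ... + f(xₙ)]

x_0 = 1.7500, f(x_0) = 4.062500, coefficient = 1
x_1 = 2.3333, f(x_1) = 6.444444, coefficient = 2
x_2 = 2.9167, f(x_2) = 9.506944, coefficient = 2
x_3 = 3.5000, f(x_3) = 13.250000, coefficient = 1

I ≈ (0.583333/2) × 49.215278 = 14.354456
Exact value: 14.255208
Error: 0.099248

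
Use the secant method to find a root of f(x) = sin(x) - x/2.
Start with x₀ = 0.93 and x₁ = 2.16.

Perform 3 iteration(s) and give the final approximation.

f(x) = sin(x) - x/2
x₀ = 0.93, x₁ = 2.16

Secant formula: x_{n+1} = x_n - f(x_n)(x_n - x_{n-1})/(f(x_n) - f(x_{n-1}))

Iteration 1:
  f(0.930000) = 0.336620
  f(2.160000) = -0.248617
  x_2 = 2.160000 - (-0.248617)×(2.160000 - 0.930000)/(-0.248617 - 0.336620)
       = 1.637479
Iteration 2:
  f(2.160000) = -0.248617
  f(1.637479) = 0.179038
  x_3 = 1.637479 - 0.179038×(1.637479 - 2.160000)/(0.179038 - (-0.248617))
       = 1.856233
Iteration 3:
  f(1.637479) = 0.179038
  f(1.856233) = 0.031422
  x_4 = 1.856233 - 0.031422×(1.856233 - 1.637479)/(0.031422 - 0.179038)
       = 1.902798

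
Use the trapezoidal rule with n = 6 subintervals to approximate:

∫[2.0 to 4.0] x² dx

f(x) = x²
a = 2.0, b = 4.0, n = 6
h = (b - a)/n = 0.333333

Trapezoidal rule: (h/2)[f(x₀) + 2f(x₁) + 2f(x₂) + ... + f(xₙ)]

x_0 = 2.0000, f(x_0) = 4.000000, coefficient = 1
x_1 = 2.3333, f(x_1) = 5.444444, coefficient = 2
x_2 = 2.6667, f(x_2) = 7.111111, coefficient = 2
x_3 = 3.0000, f(x_3) = 9.000000, coefficient = 2
x_4 = 3.3333, f(x_4) = 11.111111, coefficient = 2
x_5 = 3.6667, f(x_5) = 13.444444, coefficient = 2
x_6 = 4.0000, f(x_6) = 16.000000, coefficient = 1

I ≈ (0.333333/2) × 112.222222 = 18.703704
Exact value: 18.666667
Error: 0.037037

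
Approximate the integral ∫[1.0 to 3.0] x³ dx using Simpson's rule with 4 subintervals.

f(x) = x³
a = 1.0, b = 3.0, n = 4
h = (b - a)/n = 0.500000

Simpson's rule: (h/3)[f(x₀) + 4f(x₁) + 2f(x₂) + ... + f(xₙ)]

x_0 = 1.0000, f(x_0) = 1.000000, coefficient = 1
x_1 = 1.5000, f(x_1) = 3.375000, coefficient = 4
x_2 = 2.0000, f(x_2) = 8.000000, coefficient = 2
x_3 = 2.5000, f(x_3) = 15.625000, coefficient = 4
x_4 = 3.0000, f(x_4) = 27.000000, coefficient = 1

I ≈ (0.500000/3) × 120.000000 = 20.000000
Exact value: 20.000000
Error: 0.000000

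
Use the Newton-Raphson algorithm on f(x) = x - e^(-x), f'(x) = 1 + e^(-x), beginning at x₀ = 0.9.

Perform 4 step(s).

f(x) = x - e^(-x)
f'(x) = 1 + e^(-x)
x₀ = 0.9

Newton-Raphson formula: x_{n+1} = x_n - f(x_n)/f'(x_n)

Iteration 1:
  f(0.900000) = 0.493430
  f'(0.900000) = 1.406570
  x_1 = 0.900000 - 0.493430/1.406570 = 0.549196
Iteration 2:
  f(0.549196) = -0.028218
  f'(0.549196) = 1.577414
  x_2 = 0.549196 - (-0.028218)/1.577414 = 0.567085
Iteration 3:
  f(0.567085) = -0.000092
  f'(0.567085) = 1.567177
  x_3 = 0.567085 - (-0.000092)/1.567177 = 0.567143
Iteration 4:
  f(0.567143) = 0.000000
  f'(0.567143) = 1.567143
  x_4 = 0.567143 - 0.000000/1.567143 = 0.567143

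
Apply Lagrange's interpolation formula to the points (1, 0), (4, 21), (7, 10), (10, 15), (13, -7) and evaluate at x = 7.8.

Lagrange interpolation formula:
P(x) = Σ yᵢ × Lᵢ(x)
where Lᵢ(x) = Π_{j≠i} (x - xⱼ)/(xᵢ - xⱼ)

L_0(7.8) = (7.8 - 4)/(1 - 4) × (7.8 - 7)/(1 - 7) × (7.8 - 10)/(1 - 10) × (7.8 - 13)/(1 - 13) = 0.017890
L_1(7.8) = (7.8 - 1)/(4 - 1) × (7.8 - 7)/(4 - 7) × (7.8 - 10)/(4 - 10) × (7.8 - 13)/(4 - 13) = -0.128053
L_2(7.8) = (7.8 - 1)/(7 - 1) × (7.8 - 4)/(7 - 4) × (7.8 - 10)/(7 - 10) × (7.8 - 13)/(7 - 13) = 0.912375
L_3(7.8) = (7.8 - 1)/(10 - 1) × (7.8 - 4)/(10 - 4) × (7.8 - 7)/(10 - 7) × (7.8 - 13)/(10 - 13) = 0.221182
L_4(7.8) = (7.8 - 1)/(13 - 1) × (7.8 - 4)/(13 - 4) × (7.8 - 7)/(13 - 7) × (7.8 - 10)/(13 - 10) = -0.023394

P(7.8) = 0×L_0(7.8) + 21×L_1(7.8) + 10×L_2(7.8) + 15×L_3(7.8) + (-7)×L_4(7.8)
P(7.8) = 9.916135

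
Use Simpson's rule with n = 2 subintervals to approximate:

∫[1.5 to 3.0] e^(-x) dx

f(x) = e^(-x)
a = 1.5, b = 3.0, n = 2
h = (b - a)/n = 0.750000

Simpson's rule: (h/3)[f(x₀) + 4f(x₁) + 2f(x₂) + ... + f(xₙ)]

x_0 = 1.5000, f(x_0) = 0.223130, coefficient = 1
x_1 = 2.2500, f(x_1) = 0.105399, coefficient = 4
x_2 = 3.0000, f(x_2) = 0.049787, coefficient = 1

I ≈ (0.750000/3) × 0.694514 = 0.173629
Exact value: 0.173343
Error: 0.000285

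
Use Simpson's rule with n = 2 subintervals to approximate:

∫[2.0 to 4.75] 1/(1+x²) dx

f(x) = 1/(1+x²)
a = 2.0, b = 4.75, n = 2
h = (b - a)/n = 1.375000

Simpson's rule: (h/3)[f(x₀) + 4f(x₁) + 2f(x₂) + ... + f(xₙ)]

x_0 = 2.0000, f(x_0) = 0.200000, coefficient = 1
x_1 = 3.3750, f(x_1) = 0.080706, coefficient = 4
x_2 = 4.7500, f(x_2) = 0.042440, coefficient = 1

I ≈ (1.375000/3) × 0.565265 = 0.259080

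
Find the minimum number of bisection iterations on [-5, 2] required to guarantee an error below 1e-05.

We need (b-a)/2^n ≤ 1e-05
(2 - (-5))/2^n ≤ 1e-05
7/2^n ≤ 1e-05
2^n ≥ 700000
n ≥ log₂(700000) = 19.42
n ≥ 20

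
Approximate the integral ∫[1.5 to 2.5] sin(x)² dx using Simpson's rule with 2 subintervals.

f(x) = sin(x)²
a = 1.5, b = 2.5, n = 2
h = (b - a)/n = 0.500000

Simpson's rule: (h/3)[f(x₀) + 4f(x₁) + 2f(x₂) + ... + f(xₙ)]

x_0 = 1.5000, f(x_0) = 0.994996, coefficient = 1
x_1 = 2.0000, f(x_1) = 0.826822, coefficient = 4
x_2 = 2.5000, f(x_2) = 0.358169, coefficient = 1

I ≈ (0.500000/3) × 4.660452 = 0.776742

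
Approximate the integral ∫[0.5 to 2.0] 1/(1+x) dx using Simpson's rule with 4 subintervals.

f(x) = 1/(1+x)
a = 0.5, b = 2.0, n = 4
h = (b - a)/n = 0.375000

Simpson's rule: (h/3)[f(x₀) + 4f(x₁) + 2f(x₂) + ... + f(xₙ)]

x_0 = 0.5000, f(x_0) = 0.666667, coefficient = 1
x_1 = 0.8750, f(x_1) = 0.533333, coefficient = 4
x_2 = 1.2500, f(x_2) = 0.444444, coefficient = 2
x_3 = 1.6250, f(x_3) = 0.380952, coefficient = 4
x_4 = 2.0000, f(x_4) = 0.333333, coefficient = 1

I ≈ (0.375000/3) × 5.546032 = 0.693254
Exact value: 0.693147
Error: 0.000107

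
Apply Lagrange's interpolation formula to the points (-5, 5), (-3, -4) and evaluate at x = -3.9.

Lagrange interpolation formula:
P(x) = Σ yᵢ × Lᵢ(x)
where Lᵢ(x) = Π_{j≠i} (x - xⱼ)/(xᵢ - xⱼ)

L_0(-3.9) = (-3.9 - (-3))/(-5 - (-3)) = 0.450000
L_1(-3.9) = (-3.9 - (-5))/(-3 - (-5)) = 0.550000

P(-3.9) = 5×L_0(-3.9) + (-4)×L_1(-3.9)
P(-3.9) = 0.050000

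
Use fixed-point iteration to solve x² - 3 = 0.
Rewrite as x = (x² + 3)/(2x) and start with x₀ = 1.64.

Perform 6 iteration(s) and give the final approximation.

Equation: x² - 3 = 0
Fixed-point form: x = (x² + 3)/(2x)
x₀ = 1.64

x_1 = g(1.640000) = 1.734634
x_2 = g(1.734634) = 1.732053
x_3 = g(1.732053) = 1.732051
x_4 = g(1.732051) = 1.732051
x_5 = g(1.732051) = 1.732051
x_6 = g(1.732051) = 1.732051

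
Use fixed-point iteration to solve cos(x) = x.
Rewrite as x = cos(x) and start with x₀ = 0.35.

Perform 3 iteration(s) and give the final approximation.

Equation: cos(x) = x
Fixed-point form: x = cos(x)
x₀ = 0.35

x_1 = g(0.350000) = 0.939373
x_2 = g(0.939373) = 0.590294
x_3 = g(0.590294) = 0.830777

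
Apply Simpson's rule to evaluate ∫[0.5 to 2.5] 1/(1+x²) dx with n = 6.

f(x) = 1/(1+x²)
a = 0.5, b = 2.5, n = 6
h = (b - a)/n = 0.333333

Simpson's rule: (h/3)[f(x₀) + 4f(x₁) + 2f(x₂) + ... + f(xₙ)]

x_0 = 0.5000, f(x_0) = 0.800000, coefficient = 1
x_1 = 0.8333, f(x_1) = 0.590164, coefficient = 4
x_2 = 1.1667, f(x_2) = 0.423529, coefficient = 2
x_3 = 1.5000, f(x_3) = 0.307692, coefficient = 4
x_4 = 1.8333, f(x_4) = 0.229299, coefficient = 2
x_5 = 2.1667, f(x_5) = 0.175610, coefficient = 4
x_6 = 2.5000, f(x_6) = 0.137931, coefficient = 1

I ≈ (0.333333/3) × 6.537453 = 0.726384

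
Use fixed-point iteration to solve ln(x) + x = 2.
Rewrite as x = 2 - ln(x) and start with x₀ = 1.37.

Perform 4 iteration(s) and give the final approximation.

Equation: ln(x) + x = 2
Fixed-point form: x = 2 - ln(x)
x₀ = 1.37

x_1 = g(1.370000) = 1.685189
x_2 = g(1.685189) = 1.478122
x_3 = g(1.478122) = 1.609228
x_4 = g(1.609228) = 1.524246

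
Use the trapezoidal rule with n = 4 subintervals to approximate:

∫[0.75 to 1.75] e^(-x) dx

f(x) = e^(-x)
a = 0.75, b = 1.75, n = 4
h = (b - a)/n = 0.250000

Trapezoidal rule: (h/2)[f(x₀) + 2f(x₁) + 2f(x₂) + ... + f(xₙ)]

x_0 = 0.7500, f(x_0) = 0.472367, coefficient = 1
x_1 = 1.0000, f(x_1) = 0.367879, coefficient = 2
x_2 = 1.2500, f(x_2) = 0.286505, coefficient = 2
x_3 = 1.5000, f(x_3) = 0.223130, coefficient = 2
x_4 = 1.7500, f(x_4) = 0.173774, coefficient = 1

I ≈ (0.250000/2) × 2.401169 = 0.300146
Exact value: 0.298593
Error: 0.001554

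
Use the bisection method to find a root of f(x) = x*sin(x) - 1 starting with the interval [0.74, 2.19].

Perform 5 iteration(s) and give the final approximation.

f(x) = x*sin(x) - 1
Initial interval: [0.74, 2.19]

Iteration 1:
  c_1 = (0.740000 + 2.190000)/2 = 1.465000
  f(c_1) = f(1.465000) = 0.456809
  f(a) × f(c) < 0, new interval: [0.740000, 1.465000]
Iteration 2:
  c_2 = (0.740000 + 1.465000)/2 = 1.102500
  f(c_2) = f(1.102500) = -0.016197
  f(a) × f(c) ≥ 0, new interval: [1.102500, 1.465000]
Iteration 3:
  c_3 = (1.102500 + 1.465000)/2 = 1.283750
  f(c_3) = f(1.283750) = 0.231224
  f(a) × f(c) < 0, new interval: [1.102500, 1.283750]
Iteration 4:
  c_4 = (1.102500 + 1.283750)/2 = 1.193125
  f(c_4) = f(1.193125) = 0.109041
  f(a) × f(c) < 0, new interval: [1.102500, 1.193125]
Iteration 5:
  c_5 = (1.102500 + 1.193125)/2 = 1.147813
  f(c_5) = f(1.147813) = 0.046654
  f(a) × f(c) < 0, new interval: [1.102500, 1.147813]

After 5 iteration(s), the approximation is c_5 = 1.147813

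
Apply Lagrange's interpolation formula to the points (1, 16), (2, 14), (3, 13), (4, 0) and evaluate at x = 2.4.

Lagrange interpolation formula:
P(x) = Σ yᵢ × Lᵢ(x)
where Lᵢ(x) = Π_{j≠i} (x - xⱼ)/(xᵢ - xⱼ)

L_0(2.4) = (2.4 - 2)/(1 - 2) × (2.4 - 3)/(1 - 3) × (2.4 - 4)/(1 - 4) = -0.064000
L_1(2.4) = (2.4 - 1)/(2 - 1) × (2.4 - 3)/(2 - 3) × (2.4 - 4)/(2 - 4) = 0.672000
L_2(2.4) = (2.4 - 1)/(3 - 1) × (2.4 - 2)/(3 - 2) × (2.4 - 4)/(3 - 4) = 0.448000
L_3(2.4) = (2.4 - 1)/(4 - 1) × (2.4 - 2)/(4 - 2) × (2.4 - 3)/(4 - 3) = -0.056000

P(2.4) = 16×L_0(2.4) + 14×L_1(2.4) + 13×L_2(2.4) + 0×L_3(2.4)
P(2.4) = 14.208000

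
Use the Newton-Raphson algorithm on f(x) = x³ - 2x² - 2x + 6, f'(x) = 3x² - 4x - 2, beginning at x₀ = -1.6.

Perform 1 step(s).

f(x) = x³ - 2x² - 2x + 6
f'(x) = 3x² - 4x - 2
x₀ = -1.6

Newton-Raphson formula: x_{n+1} = x_n - f(x_n)/f'(x_n)

Iteration 1:
  f(-1.600000) = -0.016000
  f'(-1.600000) = 12.080000
  x_1 = -1.600000 - (-0.016000)/12.080000 = -1.598675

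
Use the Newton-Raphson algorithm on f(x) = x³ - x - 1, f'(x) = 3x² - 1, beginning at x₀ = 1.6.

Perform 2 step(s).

f(x) = x³ - x - 1
f'(x) = 3x² - 1
x₀ = 1.6

Newton-Raphson formula: x_{n+1} = x_n - f(x_n)/f'(x_n)

Iteration 1:
  f(1.600000) = 1.496000
  f'(1.600000) = 6.680000
  x_1 = 1.600000 - 1.496000/6.680000 = 1.376048
Iteration 2:
  f(1.376048) = 0.229510
  f'(1.376048) = 4.680524
  x_2 = 1.376048 - 0.229510/4.680524 = 1.327013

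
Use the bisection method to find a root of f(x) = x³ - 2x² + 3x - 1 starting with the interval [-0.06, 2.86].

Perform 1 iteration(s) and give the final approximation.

f(x) = x³ - 2x² + 3x - 1
Initial interval: [-0.06, 2.86]

Iteration 1:
  c_1 = (-0.060000 + 2.860000)/2 = 1.400000
  f(c_1) = f(1.400000) = 2.024000
  f(a) × f(c) < 0, new interval: [-0.060000, 1.400000]

After 1 iteration(s), the approximation is c_1 = 1.400000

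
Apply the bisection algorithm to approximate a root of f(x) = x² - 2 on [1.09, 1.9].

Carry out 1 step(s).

f(x) = x² - 2
Initial interval: [1.09, 1.9]

Iteration 1:
  c_1 = (1.090000 + 1.900000)/2 = 1.495000
  f(c_1) = f(1.495000) = 0.235025
  f(a) × f(c) < 0, new interval: [1.090000, 1.495000]

After 1 iteration(s), the approximation is c_1 = 1.495000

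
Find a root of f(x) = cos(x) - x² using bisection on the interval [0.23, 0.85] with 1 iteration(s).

f(x) = cos(x) - x²
Initial interval: [0.23, 0.85]

Iteration 1:
  c_1 = (0.230000 + 0.850000)/2 = 0.540000
  f(c_1) = f(0.540000) = 0.566109
  f(a) × f(c) ≥ 0, new interval: [0.540000, 0.850000]

After 1 iteration(s), the approximation is c_1 = 0.540000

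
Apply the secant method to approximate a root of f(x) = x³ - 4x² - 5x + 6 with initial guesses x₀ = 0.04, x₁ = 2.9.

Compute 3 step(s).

f(x) = x³ - 4x² - 5x + 6
x₀ = 0.04, x₁ = 2.9

Secant formula: x_{n+1} = x_n - f(x_n)(x_n - x_{n-1})/(f(x_n) - f(x_{n-1}))

Iteration 1:
  f(0.040000) = 5.793664
  f(2.900000) = -17.751000
  x_2 = 2.900000 - (-17.751000)×(2.900000 - 0.040000)/(-17.751000 - 5.793664)
       = 0.743764
Iteration 2:
  f(2.900000) = -17.751000
  f(0.743764) = 0.479883
  x_3 = 0.743764 - 0.479883×(0.743764 - 2.900000)/(0.479883 - (-17.751000))
       = 0.800521
Iteration 3:
  f(0.743764) = 0.479883
  f(0.800521) = -0.052942
  x_4 = 0.800521 - (-0.052942)×(0.800521 - 0.743764)/(-0.052942 - 0.479883)
       = 0.794882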